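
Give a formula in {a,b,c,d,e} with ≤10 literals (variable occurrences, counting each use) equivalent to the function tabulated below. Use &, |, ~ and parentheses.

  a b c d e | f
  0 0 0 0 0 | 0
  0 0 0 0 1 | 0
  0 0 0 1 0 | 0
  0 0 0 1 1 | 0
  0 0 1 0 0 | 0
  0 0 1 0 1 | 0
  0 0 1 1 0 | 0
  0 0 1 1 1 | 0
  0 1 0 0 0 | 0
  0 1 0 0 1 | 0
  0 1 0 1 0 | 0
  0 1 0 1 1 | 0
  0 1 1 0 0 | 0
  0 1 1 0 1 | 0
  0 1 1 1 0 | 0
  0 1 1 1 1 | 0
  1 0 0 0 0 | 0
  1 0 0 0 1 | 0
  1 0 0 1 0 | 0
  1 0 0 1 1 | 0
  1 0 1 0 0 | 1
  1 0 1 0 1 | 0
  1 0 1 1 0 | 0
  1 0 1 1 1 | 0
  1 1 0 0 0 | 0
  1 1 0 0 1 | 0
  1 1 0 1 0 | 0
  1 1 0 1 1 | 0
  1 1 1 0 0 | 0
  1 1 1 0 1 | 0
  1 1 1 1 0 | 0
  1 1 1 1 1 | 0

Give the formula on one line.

  ~c = 11110000111100001111000011110000
  ~b = 11111111000000001111111100000000
  (~c | ~b) = 11111111111100001111111111110000
  ((~c | ~b) & c) = 00001111000000000000111100000000
  ~d = 11001100110011001100110011001100
  (((~c | ~b) & c) & ~d) = 00001100000000000000110000000000
  (e | (((~c | ~b) & c) & ~d)) = 01011101010101010101110101010101
  (e | ~b) = 11111111010101011111111101010101
  ~e = 10101010101010101010101010101010
  (~e & a) = 00000000000000001010101010101010
  ((e | ~b) & (~e & a)) = 00000000000000001010101000000000
  ((e | (((~c | ~b) & c) & ~d)) & ((e | ~b) & (~e & a))) = 00000000000000000000100000000000

((e | (((~c | ~b) & c) & ~d)) & ((e | ~b) & (~e & a)))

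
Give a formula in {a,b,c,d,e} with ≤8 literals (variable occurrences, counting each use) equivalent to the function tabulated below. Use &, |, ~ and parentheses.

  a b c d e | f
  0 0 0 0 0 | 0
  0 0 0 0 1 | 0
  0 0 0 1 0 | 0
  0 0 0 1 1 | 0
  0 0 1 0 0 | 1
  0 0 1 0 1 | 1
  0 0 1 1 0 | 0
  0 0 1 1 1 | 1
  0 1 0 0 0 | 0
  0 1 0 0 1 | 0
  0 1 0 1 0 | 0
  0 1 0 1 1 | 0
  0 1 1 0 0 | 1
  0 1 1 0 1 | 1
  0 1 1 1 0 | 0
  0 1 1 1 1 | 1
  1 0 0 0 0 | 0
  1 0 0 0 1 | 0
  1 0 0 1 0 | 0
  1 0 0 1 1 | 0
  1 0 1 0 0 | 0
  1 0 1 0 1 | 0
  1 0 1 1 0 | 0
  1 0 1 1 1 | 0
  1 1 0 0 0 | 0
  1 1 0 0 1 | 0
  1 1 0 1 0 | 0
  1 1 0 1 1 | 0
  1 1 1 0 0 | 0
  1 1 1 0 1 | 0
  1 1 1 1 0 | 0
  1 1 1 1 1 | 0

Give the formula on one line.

(((~d & (c | (b & e))) | e) & (c & ~a))

  ~d = 11001100110011001100110011001100
  (b & e) = 00000000010101010000000001010101
  (c | (b & e)) = 00001111010111110000111101011111
  (~d & (c | (b & e))) = 00001100010011000000110001001100
  ((~d & (c | (b & e))) | e) = 01011101010111010101110101011101
  ~a = 11111111111111110000000000000000
  (c & ~a) = 00001111000011110000000000000000
  (((~d & (c | (b & e))) | e) & (c & ~a)) = 00001101000011010000000000000000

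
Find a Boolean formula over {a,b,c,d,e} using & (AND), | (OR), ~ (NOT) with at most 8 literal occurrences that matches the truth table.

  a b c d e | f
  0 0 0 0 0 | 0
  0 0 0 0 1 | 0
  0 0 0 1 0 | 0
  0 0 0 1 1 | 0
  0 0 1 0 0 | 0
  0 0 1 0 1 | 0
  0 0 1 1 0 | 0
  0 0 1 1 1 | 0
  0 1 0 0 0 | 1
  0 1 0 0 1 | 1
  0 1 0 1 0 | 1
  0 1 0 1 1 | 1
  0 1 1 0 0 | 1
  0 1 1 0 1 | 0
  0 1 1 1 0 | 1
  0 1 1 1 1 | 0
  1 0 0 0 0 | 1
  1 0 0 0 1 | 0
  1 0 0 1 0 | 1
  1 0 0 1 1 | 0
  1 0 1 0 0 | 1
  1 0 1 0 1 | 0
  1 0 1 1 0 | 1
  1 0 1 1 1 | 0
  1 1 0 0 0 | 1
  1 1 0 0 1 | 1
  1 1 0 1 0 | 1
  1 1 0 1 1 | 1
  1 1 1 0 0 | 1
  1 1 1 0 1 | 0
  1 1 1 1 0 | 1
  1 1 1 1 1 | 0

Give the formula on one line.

  ~c = 11110000111100001111000011110000
  ~e = 10101010101010101010101010101010
  (~c | ~e) = 11111010111110101111101011111010
  ~b = 11111111000000001111111100000000
  (~b | d) = 11111111001100111111111100110011
  (a & ~e) = 00000000000000001010101010101010
  ((~b | d) & (a & ~e)) = 00000000000000001010101000100010
  (b | ((~b | d) & (a & ~e))) = 00000000111111111010101011111111
  ((~c | ~e) & (b | ((~b | d) & (a & ~e)))) = 00000000111110101010101011111010

((~c | ~e) & (b | ((~b | d) & (a & ~e))))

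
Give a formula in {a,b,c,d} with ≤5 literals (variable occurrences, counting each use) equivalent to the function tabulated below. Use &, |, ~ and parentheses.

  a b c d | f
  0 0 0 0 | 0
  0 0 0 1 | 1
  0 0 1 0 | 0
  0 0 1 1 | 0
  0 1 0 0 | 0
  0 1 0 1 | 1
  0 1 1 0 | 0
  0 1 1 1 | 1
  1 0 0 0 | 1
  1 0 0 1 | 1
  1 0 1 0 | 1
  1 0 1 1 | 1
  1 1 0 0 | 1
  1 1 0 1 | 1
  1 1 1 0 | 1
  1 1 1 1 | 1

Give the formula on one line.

((a | d) & (a | (~c | b)))

  (a | d) = 0101010111111111
  ~c = 1100110011001100
  (~c | b) = 1100111111001111
  (a | (~c | b)) = 1100111111111111
  ((a | d) & (a | (~c | b))) = 0100010111111111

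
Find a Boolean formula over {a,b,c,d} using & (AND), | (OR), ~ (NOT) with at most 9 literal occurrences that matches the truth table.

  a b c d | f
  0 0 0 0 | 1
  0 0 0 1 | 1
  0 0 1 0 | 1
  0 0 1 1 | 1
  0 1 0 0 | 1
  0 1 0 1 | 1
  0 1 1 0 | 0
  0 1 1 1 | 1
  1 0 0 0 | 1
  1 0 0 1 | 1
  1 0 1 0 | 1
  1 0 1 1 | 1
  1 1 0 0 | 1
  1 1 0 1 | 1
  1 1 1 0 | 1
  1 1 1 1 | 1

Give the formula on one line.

  ~d = 1010101010101010
  (~d | c) = 1011101110111011
  ((~d | c) | b) = 1011111110111111
  ~c = 1100110011001100
  (~c | d) = 1101110111011101
  (((~d | c) | b) & (~c | d)) = 1001110110011101
  ~b = 1111000011110000
  (~b & c) = 0011000000110000
  (~c | a) = 1100110011111111
  ((~b & c) | (~c | a)) = 1111110011111111
  ((((~d | c) | b) & (~c | d)) | ((~b & c) | (~c | a))) = 1111110111111111

((((~d | c) | b) & (~c | d)) | ((~b & c) | (~c | a)))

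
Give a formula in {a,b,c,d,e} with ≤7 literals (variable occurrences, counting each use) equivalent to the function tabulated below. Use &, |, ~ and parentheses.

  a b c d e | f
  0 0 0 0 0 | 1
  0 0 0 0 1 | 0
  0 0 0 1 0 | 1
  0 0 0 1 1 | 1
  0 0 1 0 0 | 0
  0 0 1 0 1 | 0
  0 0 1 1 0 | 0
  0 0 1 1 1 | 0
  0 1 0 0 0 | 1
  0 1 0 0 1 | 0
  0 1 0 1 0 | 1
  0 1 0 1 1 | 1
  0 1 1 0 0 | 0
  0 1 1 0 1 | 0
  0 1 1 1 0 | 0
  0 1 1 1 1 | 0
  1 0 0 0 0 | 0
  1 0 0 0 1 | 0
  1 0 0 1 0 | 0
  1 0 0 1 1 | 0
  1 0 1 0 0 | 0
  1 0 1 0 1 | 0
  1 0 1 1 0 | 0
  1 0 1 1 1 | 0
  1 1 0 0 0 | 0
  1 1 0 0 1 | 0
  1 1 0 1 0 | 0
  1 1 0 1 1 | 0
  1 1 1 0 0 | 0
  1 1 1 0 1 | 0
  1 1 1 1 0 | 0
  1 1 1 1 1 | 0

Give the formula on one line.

  ~a = 11111111111111110000000000000000
  ~e = 10101010101010101010101010101010
  (~e | d) = 10111011101110111011101110111011
  ~c = 11110000111100001111000011110000
  ((~e | d) & ~c) = 10110000101100001011000010110000
  (~a & ((~e | d) & ~c)) = 10110000101100000000000000000000

(~a & ((~e | d) & ~c))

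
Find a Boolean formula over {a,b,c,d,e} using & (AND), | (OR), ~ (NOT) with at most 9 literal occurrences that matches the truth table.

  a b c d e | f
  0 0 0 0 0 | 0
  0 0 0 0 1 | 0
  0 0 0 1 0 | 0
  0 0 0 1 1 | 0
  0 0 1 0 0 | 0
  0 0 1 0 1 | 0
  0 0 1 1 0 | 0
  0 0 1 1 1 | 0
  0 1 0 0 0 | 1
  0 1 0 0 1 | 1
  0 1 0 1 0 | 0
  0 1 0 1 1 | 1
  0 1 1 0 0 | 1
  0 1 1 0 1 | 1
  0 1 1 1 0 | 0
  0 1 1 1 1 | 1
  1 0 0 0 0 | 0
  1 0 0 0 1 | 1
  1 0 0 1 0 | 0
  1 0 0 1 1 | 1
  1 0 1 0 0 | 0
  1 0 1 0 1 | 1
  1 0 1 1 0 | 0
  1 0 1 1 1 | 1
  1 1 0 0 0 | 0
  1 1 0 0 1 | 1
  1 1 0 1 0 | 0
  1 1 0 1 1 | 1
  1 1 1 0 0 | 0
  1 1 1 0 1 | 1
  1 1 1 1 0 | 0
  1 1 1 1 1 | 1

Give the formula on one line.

(((e | ~d) | ~b) & ((e | ((~c | ~d) & ~a)) & (b | a)))

  ~d = 11001100110011001100110011001100
  (e | ~d) = 11011101110111011101110111011101
  ~b = 11111111000000001111111100000000
  ((e | ~d) | ~b) = 11111111110111011111111111011101
  ~c = 11110000111100001111000011110000
  (~c | ~d) = 11111100111111001111110011111100
  ~a = 11111111111111110000000000000000
  ((~c | ~d) & ~a) = 11111100111111000000000000000000
  (e | ((~c | ~d) & ~a)) = 11111101111111010101010101010101
  (b | a) = 00000000111111111111111111111111
  ((e | ((~c | ~d) & ~a)) & (b | a)) = 00000000111111010101010101010101
  (((e | ~d) | ~b) & ((e | ((~c | ~d) & ~a)) & (b | a))) = 00000000110111010101010101010101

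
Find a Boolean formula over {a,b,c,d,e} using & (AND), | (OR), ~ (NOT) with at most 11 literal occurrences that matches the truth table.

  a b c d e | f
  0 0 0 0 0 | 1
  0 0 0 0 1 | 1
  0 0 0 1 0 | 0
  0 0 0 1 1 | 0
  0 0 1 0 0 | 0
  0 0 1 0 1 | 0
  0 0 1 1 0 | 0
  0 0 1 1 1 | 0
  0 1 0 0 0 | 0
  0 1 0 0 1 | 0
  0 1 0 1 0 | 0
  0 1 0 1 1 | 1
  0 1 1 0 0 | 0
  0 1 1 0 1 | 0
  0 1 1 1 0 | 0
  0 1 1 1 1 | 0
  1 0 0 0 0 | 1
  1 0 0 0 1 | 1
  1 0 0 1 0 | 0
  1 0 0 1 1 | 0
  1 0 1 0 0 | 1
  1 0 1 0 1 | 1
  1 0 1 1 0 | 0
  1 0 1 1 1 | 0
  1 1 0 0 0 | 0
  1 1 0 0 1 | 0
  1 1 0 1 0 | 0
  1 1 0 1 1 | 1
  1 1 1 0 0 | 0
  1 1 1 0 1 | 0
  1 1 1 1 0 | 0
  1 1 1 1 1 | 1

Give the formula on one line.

  ~c = 11110000111100001111000011110000
  (a | ~c) = 11110000111100001111111111111111
  (d & e) = 00010001000100010001000100010001
  (b & (d & e)) = 00000000000100010000000000010001
  ~b = 11111111000000001111111100000000
  ~d = 11001100110011001100110011001100
  (~d | b) = 11001100111111111100110011111111
  (~b & (~d | b)) = 11001100000000001100110000000000
  ((b & (d & e)) | (~b & (~d | b))) = 11001100000100011100110000010001
  ((a | ~c) & ((b & (d & e)) | (~b & (~d | b)))) = 11000000000100001100110000010001

((a | ~c) & ((b & (d & e)) | (~b & (~d | b))))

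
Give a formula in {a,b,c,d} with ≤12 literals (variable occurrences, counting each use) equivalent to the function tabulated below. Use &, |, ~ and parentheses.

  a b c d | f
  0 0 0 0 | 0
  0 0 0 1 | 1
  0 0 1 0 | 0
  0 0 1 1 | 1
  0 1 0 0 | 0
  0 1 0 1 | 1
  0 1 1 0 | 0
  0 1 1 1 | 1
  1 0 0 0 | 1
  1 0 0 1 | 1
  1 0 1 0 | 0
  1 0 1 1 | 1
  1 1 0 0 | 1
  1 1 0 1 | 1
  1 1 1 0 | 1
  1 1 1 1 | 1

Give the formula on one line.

(((a | ~b) & ((b & c) | ((~d & (a & ~c)) | d))) | d)

  ~b = 1111000011110000
  (a | ~b) = 1111000011111111
  (b & c) = 0000001100000011
  ~d = 1010101010101010
  ~c = 1100110011001100
  (a & ~c) = 0000000011001100
  (~d & (a & ~c)) = 0000000010001000
  ((~d & (a & ~c)) | d) = 0101010111011101
  ((b & c) | ((~d & (a & ~c)) | d)) = 0101011111011111
  ((a | ~b) & ((b & c) | ((~d & (a & ~c)) | d))) = 0101000011011111
  (((a | ~b) & ((b & c) | ((~d & (a & ~c)) | d))) | d) = 0101010111011111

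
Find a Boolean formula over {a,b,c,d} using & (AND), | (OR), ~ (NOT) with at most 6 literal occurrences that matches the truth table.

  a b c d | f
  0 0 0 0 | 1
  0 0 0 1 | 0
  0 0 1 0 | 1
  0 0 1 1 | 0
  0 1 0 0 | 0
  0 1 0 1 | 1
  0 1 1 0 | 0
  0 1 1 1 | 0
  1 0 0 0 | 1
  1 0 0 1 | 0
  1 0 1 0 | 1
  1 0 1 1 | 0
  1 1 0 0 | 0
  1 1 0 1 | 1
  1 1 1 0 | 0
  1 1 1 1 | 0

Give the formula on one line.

  ~c = 1100110011001100
  (d & ~c) = 0100010001000100
  ~b = 1111000011110000
  ((d & ~c) | ~b) = 1111010011110100
  ~d = 1010101010101010
  (b & d) = 0000010100000101
  (~d | (b & d)) = 1010111110101111
  (((d & ~c) | ~b) & (~d | (b & d))) = 1010010010100100

(((d & ~c) | ~b) & (~d | (b & d)))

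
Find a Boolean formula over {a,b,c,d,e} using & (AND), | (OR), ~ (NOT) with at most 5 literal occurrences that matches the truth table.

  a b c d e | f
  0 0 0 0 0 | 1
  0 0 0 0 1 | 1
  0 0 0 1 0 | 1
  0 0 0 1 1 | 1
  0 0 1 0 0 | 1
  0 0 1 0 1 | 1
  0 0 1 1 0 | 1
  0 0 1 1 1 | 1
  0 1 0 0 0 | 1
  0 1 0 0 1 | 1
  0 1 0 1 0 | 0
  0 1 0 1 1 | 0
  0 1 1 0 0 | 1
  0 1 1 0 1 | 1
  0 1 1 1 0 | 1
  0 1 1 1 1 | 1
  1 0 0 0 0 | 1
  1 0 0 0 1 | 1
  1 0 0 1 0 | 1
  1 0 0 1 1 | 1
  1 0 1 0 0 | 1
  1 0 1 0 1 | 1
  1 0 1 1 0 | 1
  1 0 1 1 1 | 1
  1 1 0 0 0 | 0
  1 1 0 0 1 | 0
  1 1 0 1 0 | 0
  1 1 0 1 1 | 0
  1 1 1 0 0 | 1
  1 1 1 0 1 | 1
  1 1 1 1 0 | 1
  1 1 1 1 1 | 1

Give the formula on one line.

(((~a & ~d) & ~c) | (~b | c))

  ~a = 11111111111111110000000000000000
  ~d = 11001100110011001100110011001100
  (~a & ~d) = 11001100110011000000000000000000
  ~c = 11110000111100001111000011110000
  ((~a & ~d) & ~c) = 11000000110000000000000000000000
  ~b = 11111111000000001111111100000000
  (~b | c) = 11111111000011111111111100001111
  (((~a & ~d) & ~c) | (~b | c)) = 11111111110011111111111100001111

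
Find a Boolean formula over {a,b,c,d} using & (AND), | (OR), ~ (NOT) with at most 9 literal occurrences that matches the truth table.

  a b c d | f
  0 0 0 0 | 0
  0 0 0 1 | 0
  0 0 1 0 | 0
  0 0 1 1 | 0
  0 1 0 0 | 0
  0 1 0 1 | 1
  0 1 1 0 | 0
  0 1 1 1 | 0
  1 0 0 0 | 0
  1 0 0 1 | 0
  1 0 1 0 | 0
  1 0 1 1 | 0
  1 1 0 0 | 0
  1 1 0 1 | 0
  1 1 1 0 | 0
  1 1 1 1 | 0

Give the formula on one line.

  ~a = 1111111100000000
  ~c = 1100110011001100
  (~a & ~c) = 1100110000000000
  (a & b) = 0000000000001111
  (b | a) = 0000111111111111
  (d & (b | a)) = 0000010101010101
  ((a & b) | (d & (b | a))) = 0000010101011111
  (~c & ((a & b) | (d & (b | a)))) = 0000010001001100
  (a | (~c & ((a & b) | (d & (b | a))))) = 0000010011111111
  ((~a & ~c) & (a | (~c & ((a & b) | (d & (b | a)))))) = 0000010000000000

((~a & ~c) & (a | (~c & ((a & b) | (d & (b | a))))))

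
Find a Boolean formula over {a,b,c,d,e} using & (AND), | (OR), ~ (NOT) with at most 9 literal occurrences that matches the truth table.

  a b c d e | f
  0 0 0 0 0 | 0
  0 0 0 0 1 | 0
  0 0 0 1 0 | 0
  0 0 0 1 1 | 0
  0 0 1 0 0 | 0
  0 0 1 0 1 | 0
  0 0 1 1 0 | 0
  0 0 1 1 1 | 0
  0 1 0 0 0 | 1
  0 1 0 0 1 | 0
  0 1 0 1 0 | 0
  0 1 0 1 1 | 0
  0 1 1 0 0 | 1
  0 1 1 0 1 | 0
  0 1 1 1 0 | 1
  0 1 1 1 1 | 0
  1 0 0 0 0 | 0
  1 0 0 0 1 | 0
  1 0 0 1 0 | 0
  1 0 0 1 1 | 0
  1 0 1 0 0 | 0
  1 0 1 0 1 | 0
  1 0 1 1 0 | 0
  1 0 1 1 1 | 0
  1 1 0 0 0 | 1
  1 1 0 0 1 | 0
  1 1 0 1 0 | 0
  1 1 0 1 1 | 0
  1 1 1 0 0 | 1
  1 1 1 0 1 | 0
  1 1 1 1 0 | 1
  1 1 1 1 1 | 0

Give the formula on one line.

((((~e & c) & d) | (~e & (b & ~d))) & (~c | b))

  ~e = 10101010101010101010101010101010
  (~e & c) = 00001010000010100000101000001010
  ((~e & c) & d) = 00000010000000100000001000000010
  ~d = 11001100110011001100110011001100
  (b & ~d) = 00000000110011000000000011001100
  (~e & (b & ~d)) = 00000000100010000000000010001000
  (((~e & c) & d) | (~e & (b & ~d))) = 00000010100010100000001010001010
  ~c = 11110000111100001111000011110000
  (~c | b) = 11110000111111111111000011111111
  ((((~e & c) & d) | (~e & (b & ~d))) & (~c | b)) = 00000000100010100000000010001010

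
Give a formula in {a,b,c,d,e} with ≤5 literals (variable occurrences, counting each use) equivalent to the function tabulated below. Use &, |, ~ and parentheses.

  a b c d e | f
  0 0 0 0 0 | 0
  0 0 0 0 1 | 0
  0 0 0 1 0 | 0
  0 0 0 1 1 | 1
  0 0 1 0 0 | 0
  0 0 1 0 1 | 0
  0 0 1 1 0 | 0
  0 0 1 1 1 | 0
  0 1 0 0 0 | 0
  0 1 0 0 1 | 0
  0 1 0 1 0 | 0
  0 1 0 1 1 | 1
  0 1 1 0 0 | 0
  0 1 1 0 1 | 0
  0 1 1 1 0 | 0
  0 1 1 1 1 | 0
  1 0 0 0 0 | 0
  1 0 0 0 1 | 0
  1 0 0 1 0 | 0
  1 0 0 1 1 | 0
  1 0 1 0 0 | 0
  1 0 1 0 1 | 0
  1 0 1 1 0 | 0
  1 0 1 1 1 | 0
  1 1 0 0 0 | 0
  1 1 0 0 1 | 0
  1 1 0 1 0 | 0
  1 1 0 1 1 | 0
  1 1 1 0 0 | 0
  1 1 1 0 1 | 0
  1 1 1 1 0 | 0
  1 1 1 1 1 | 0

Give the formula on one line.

((d & (e & ~a)) & ~c)

  ~a = 11111111111111110000000000000000
  (e & ~a) = 01010101010101010000000000000000
  (d & (e & ~a)) = 00010001000100010000000000000000
  ~c = 11110000111100001111000011110000
  ((d & (e & ~a)) & ~c) = 00010000000100000000000000000000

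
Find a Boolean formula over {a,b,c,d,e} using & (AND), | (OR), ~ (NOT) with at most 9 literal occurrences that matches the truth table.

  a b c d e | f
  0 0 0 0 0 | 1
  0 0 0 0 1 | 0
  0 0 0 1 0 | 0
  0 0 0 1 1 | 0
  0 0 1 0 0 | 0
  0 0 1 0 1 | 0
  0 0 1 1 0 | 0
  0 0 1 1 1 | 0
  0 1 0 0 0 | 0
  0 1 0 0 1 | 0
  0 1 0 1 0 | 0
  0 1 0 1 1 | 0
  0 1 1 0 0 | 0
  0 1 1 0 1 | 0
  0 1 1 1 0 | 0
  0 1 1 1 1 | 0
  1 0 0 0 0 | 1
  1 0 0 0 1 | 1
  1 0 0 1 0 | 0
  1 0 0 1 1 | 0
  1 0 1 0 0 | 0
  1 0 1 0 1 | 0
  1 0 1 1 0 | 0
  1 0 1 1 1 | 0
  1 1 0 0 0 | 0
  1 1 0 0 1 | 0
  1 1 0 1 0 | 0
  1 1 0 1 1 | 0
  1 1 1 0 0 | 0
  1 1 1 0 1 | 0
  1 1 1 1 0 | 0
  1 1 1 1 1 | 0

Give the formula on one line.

((((~d & ~e) | (~b & a)) & (~b & ~c)) & (~d | ~a))

  ~d = 11001100110011001100110011001100
  ~e = 10101010101010101010101010101010
  (~d & ~e) = 10001000100010001000100010001000
  ~b = 11111111000000001111111100000000
  (~b & a) = 00000000000000001111111100000000
  ((~d & ~e) | (~b & a)) = 10001000100010001111111110001000
  ~c = 11110000111100001111000011110000
  (~b & ~c) = 11110000000000001111000000000000
  (((~d & ~e) | (~b & a)) & (~b & ~c)) = 10000000000000001111000000000000
  ~a = 11111111111111110000000000000000
  (~d | ~a) = 11111111111111111100110011001100
  ((((~d & ~e) | (~b & a)) & (~b & ~c)) & (~d | ~a)) = 10000000000000001100000000000000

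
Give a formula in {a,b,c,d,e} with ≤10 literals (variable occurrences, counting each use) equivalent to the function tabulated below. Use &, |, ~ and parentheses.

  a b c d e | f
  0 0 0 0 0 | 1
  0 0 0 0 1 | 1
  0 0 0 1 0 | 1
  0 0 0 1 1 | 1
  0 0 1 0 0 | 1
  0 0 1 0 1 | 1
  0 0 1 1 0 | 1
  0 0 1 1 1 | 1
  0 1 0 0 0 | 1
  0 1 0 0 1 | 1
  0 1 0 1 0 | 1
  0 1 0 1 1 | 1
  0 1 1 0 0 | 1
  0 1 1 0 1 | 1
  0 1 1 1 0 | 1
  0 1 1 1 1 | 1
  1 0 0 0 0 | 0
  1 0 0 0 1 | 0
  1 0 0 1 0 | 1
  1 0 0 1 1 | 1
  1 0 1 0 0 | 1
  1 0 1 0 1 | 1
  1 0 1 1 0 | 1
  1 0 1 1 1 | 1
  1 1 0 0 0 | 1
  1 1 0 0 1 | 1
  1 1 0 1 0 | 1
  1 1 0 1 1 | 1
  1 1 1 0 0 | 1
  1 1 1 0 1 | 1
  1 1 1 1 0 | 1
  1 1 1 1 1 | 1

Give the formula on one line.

((~c & (b | ((c | ~b) & ~a))) | ((~d & (~a | c)) | d))

  ~c = 11110000111100001111000011110000
  ~b = 11111111000000001111111100000000
  (c | ~b) = 11111111000011111111111100001111
  ~a = 11111111111111110000000000000000
  ((c | ~b) & ~a) = 11111111000011110000000000000000
  (b | ((c | ~b) & ~a)) = 11111111111111110000000011111111
  (~c & (b | ((c | ~b) & ~a))) = 11110000111100000000000011110000
  ~d = 11001100110011001100110011001100
  (~a | c) = 11111111111111110000111100001111
  (~d & (~a | c)) = 11001100110011000000110000001100
  ((~d & (~a | c)) | d) = 11111111111111110011111100111111
  ((~c & (b | ((c | ~b) & ~a))) | ((~d & (~a | c)) | d)) = 11111111111111110011111111111111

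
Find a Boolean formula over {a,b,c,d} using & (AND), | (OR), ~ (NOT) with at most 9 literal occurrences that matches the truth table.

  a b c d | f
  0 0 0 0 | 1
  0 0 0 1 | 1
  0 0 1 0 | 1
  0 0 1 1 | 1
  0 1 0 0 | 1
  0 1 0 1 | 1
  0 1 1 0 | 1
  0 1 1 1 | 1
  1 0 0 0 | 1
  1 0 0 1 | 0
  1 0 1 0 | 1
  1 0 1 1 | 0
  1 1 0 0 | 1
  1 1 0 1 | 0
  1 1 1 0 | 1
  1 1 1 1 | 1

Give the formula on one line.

(~d | (((b | c) | d) & ((b & c) | ~a)))

  ~d = 1010101010101010
  (b | c) = 0011111100111111
  ((b | c) | d) = 0111111101111111
  (b & c) = 0000001100000011
  ~a = 1111111100000000
  ((b & c) | ~a) = 1111111100000011
  (((b | c) | d) & ((b & c) | ~a)) = 0111111100000011
  (~d | (((b | c) | d) & ((b & c) | ~a))) = 1111111110101011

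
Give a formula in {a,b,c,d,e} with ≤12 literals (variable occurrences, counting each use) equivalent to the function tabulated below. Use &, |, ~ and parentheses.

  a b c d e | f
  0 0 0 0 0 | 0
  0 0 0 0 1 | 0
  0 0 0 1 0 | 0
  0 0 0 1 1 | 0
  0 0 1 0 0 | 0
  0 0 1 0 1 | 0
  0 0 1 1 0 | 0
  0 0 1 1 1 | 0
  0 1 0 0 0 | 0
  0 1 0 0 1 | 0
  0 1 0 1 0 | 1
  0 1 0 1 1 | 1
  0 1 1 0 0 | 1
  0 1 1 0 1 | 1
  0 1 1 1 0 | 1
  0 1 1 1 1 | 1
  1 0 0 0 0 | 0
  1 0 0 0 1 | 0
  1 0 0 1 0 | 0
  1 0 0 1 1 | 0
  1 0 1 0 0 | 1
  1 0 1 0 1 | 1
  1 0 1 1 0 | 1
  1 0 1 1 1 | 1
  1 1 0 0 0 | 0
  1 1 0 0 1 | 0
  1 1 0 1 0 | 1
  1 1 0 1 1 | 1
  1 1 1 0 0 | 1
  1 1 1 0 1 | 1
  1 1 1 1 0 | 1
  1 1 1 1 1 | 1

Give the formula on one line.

  (d | c) = 00111111001111110011111100111111
  (b & (d | c)) = 00000000001111110000000000111111
  (e & b) = 00000000010101010000000001010101
  (c | d) = 00111111001111110011111100111111
  ((e & b) & (c | d)) = 00000000000101010000000000010101
  (a | ((e & b) & (c | d))) = 00000000000101011111111111111111
  (c & (a | ((e & b) & (c | d)))) = 00000000000001010000111100001111
  ((b & (d | c)) | (c & (a | ((e & b) & (c | d))))) = 00000000001111110000111100111111

((b & (d | c)) | (c & (a | ((e & b) & (c | d)))))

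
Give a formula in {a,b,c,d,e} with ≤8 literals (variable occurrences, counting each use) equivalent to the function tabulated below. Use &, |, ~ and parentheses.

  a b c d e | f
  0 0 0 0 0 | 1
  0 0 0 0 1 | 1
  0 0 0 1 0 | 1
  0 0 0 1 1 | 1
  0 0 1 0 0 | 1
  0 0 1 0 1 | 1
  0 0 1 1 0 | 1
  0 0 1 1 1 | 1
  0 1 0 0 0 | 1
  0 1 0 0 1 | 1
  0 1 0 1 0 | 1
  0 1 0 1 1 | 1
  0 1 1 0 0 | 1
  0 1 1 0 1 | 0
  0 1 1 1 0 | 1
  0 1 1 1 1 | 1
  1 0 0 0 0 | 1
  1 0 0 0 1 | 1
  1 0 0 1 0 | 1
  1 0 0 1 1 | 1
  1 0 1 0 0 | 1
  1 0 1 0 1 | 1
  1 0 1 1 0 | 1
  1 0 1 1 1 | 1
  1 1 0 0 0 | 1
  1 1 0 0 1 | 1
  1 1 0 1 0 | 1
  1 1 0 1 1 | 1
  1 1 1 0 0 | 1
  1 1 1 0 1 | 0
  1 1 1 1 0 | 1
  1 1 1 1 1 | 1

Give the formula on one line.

(((b & (d | ~c)) | d) | (~e | ~b))

  ~c = 11110000111100001111000011110000
  (d | ~c) = 11110011111100111111001111110011
  (b & (d | ~c)) = 00000000111100110000000011110011
  ((b & (d | ~c)) | d) = 00110011111100110011001111110011
  ~e = 10101010101010101010101010101010
  ~b = 11111111000000001111111100000000
  (~e | ~b) = 11111111101010101111111110101010
  (((b & (d | ~c)) | d) | (~e | ~b)) = 11111111111110111111111111111011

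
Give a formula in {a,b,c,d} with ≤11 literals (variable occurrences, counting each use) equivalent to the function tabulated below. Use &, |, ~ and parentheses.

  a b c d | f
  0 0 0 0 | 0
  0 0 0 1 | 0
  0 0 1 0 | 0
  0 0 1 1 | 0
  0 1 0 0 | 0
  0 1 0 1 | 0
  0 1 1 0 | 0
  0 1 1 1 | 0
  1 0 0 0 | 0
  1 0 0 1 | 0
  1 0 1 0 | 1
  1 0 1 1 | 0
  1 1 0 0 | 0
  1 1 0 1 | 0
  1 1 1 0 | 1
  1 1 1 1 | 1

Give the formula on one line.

((a & c) & ((~c & (d | b)) | (b | (~d & a))))

  (a & c) = 0000000000110011
  ~c = 1100110011001100
  (d | b) = 0101111101011111
  (~c & (d | b)) = 0100110001001100
  ~d = 1010101010101010
  (~d & a) = 0000000010101010
  (b | (~d & a)) = 0000111110101111
  ((~c & (d | b)) | (b | (~d & a))) = 0100111111101111
  ((a & c) & ((~c & (d | b)) | (b | (~d & a)))) = 0000000000100011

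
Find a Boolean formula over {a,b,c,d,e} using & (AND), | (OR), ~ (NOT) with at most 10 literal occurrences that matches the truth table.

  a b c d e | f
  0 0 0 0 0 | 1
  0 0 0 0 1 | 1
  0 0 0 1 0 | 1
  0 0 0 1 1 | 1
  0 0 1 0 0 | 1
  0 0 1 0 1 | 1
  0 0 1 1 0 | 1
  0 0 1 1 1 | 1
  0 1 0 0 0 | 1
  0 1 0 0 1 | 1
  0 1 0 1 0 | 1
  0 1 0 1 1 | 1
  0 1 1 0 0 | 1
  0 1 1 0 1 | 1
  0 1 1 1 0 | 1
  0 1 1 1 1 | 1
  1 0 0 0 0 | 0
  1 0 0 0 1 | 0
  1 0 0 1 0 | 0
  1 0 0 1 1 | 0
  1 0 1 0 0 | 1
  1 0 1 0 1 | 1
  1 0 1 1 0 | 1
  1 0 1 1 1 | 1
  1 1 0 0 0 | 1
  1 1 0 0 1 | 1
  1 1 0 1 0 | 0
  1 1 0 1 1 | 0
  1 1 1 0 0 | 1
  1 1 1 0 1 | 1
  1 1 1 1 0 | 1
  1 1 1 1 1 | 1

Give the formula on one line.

  ~a = 11111111111111110000000000000000
  (~a | c) = 11111111111111110000111100001111
  ~d = 11001100110011001100110011001100
  (a | b) = 00000000111111111111111111111111
  (~d | (a | b)) = 11001100111111111111111111111111
  (d | b) = 00110011111111110011001111111111
  ((~d | (a | b)) & (d | b)) = 00000000111111110011001111111111
  (~d | c) = 11001111110011111100111111001111
  (((~d | (a | b)) & (d | b)) & (~d | c)) = 00000000110011110000001111001111
  ((~a | c) | (((~d | (a | b)) & (d | b)) & (~d | c))) = 11111111111111110000111111001111

((~a | c) | (((~d | (a | b)) & (d | b)) & (~d | c)))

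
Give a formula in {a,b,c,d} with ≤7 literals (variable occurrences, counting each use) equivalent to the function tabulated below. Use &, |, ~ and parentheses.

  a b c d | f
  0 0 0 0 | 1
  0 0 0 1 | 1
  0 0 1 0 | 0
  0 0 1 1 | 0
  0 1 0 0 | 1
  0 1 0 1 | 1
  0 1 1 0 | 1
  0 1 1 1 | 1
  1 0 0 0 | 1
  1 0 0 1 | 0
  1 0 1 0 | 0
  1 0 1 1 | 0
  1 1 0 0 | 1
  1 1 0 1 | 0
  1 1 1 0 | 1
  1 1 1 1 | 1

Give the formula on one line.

((~a | (c | ~d)) & (b | ~c))

  ~a = 1111111100000000
  ~d = 1010101010101010
  (c | ~d) = 1011101110111011
  (~a | (c | ~d)) = 1111111110111011
  ~c = 1100110011001100
  (b | ~c) = 1100111111001111
  ((~a | (c | ~d)) & (b | ~c)) = 1100111110001011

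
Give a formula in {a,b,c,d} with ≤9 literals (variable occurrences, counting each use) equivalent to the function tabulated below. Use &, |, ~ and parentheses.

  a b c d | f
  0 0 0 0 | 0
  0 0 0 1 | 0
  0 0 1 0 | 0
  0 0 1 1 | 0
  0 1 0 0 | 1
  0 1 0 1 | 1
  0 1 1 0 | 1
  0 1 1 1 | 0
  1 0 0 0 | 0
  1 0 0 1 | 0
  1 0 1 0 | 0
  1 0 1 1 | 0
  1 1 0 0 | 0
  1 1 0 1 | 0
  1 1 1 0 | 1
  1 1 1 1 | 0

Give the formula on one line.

((((~b | c) & ~d) | (~a & (~c | ((~b & ~a) & c)))) & b)

  ~b = 1111000011110000
  (~b | c) = 1111001111110011
  ~d = 1010101010101010
  ((~b | c) & ~d) = 1010001010100010
  ~a = 1111111100000000
  ~c = 1100110011001100
  (~b & ~a) = 1111000000000000
  ((~b & ~a) & c) = 0011000000000000
  (~c | ((~b & ~a) & c)) = 1111110011001100
  (~a & (~c | ((~b & ~a) & c))) = 1111110000000000
  (((~b | c) & ~d) | (~a & (~c | ((~b & ~a) & c)))) = 1111111010100010
  ((((~b | c) & ~d) | (~a & (~c | ((~b & ~a) & c)))) & b) = 0000111000000010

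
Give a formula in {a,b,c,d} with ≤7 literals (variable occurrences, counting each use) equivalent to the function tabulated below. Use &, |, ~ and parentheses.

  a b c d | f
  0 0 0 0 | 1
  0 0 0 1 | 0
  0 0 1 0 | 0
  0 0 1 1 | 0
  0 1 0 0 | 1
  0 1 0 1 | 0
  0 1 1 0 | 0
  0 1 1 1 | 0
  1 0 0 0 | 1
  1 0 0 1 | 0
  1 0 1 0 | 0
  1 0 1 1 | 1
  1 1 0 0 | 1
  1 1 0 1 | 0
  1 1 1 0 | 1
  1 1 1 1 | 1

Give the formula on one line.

(((c & a) & (b | d)) | (~c & ~d))

  (c & a) = 0000000000110011
  (b | d) = 0101111101011111
  ((c & a) & (b | d)) = 0000000000010011
  ~c = 1100110011001100
  ~d = 1010101010101010
  (~c & ~d) = 1000100010001000
  (((c & a) & (b | d)) | (~c & ~d)) = 1000100010011011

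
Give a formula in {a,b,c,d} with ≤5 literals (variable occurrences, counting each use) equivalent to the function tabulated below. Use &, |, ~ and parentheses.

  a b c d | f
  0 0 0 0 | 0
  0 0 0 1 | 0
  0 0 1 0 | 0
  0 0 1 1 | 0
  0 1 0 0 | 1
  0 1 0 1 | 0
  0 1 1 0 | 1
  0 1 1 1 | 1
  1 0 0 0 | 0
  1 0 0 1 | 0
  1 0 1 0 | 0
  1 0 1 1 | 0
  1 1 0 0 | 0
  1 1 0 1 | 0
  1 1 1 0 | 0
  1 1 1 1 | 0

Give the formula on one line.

((c | ~d) & (~a & b))

  ~d = 1010101010101010
  (c | ~d) = 1011101110111011
  ~a = 1111111100000000
  (~a & b) = 0000111100000000
  ((c | ~d) & (~a & b)) = 0000101100000000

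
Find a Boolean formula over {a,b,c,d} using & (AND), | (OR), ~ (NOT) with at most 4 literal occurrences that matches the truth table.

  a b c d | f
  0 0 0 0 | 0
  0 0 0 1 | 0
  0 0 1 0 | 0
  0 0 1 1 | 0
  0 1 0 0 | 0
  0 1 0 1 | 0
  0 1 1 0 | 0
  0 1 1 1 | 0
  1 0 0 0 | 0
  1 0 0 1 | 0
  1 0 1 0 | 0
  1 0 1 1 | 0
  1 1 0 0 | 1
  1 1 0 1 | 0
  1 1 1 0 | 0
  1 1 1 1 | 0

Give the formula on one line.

  ~d = 1010101010101010
  (~d & a) = 0000000010101010
  ((~d & a) & b) = 0000000000001010
  ~c = 1100110011001100
  (((~d & a) & b) & ~c) = 0000000000001000

(((~d & a) & b) & ~c)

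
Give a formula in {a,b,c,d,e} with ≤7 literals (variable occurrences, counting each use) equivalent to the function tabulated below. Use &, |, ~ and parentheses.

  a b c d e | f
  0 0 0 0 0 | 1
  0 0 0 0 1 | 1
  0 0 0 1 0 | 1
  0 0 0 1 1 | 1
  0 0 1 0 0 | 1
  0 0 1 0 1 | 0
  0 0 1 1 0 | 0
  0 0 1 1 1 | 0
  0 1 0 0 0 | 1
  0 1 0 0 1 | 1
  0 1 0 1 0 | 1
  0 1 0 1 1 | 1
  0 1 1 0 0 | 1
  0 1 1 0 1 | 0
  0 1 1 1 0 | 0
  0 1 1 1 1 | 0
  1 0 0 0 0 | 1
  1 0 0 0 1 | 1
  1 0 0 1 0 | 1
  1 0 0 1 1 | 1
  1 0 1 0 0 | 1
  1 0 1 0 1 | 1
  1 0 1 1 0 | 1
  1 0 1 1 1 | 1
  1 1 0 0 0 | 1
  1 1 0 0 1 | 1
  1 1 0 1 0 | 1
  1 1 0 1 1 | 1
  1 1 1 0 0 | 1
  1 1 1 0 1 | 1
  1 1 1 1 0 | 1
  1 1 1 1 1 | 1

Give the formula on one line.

  ~d = 11001100110011001100110011001100
  ~e = 10101010101010101010101010101010
  (~d & ~e) = 10001000100010001000100010001000
  ~c = 11110000111100001111000011110000
  ((~d & ~e) | ~c) = 11111000111110001111100011111000
  (a | ((~d & ~e) | ~c)) = 11111000111110001111111111111111

(a | ((~d & ~e) | ~c))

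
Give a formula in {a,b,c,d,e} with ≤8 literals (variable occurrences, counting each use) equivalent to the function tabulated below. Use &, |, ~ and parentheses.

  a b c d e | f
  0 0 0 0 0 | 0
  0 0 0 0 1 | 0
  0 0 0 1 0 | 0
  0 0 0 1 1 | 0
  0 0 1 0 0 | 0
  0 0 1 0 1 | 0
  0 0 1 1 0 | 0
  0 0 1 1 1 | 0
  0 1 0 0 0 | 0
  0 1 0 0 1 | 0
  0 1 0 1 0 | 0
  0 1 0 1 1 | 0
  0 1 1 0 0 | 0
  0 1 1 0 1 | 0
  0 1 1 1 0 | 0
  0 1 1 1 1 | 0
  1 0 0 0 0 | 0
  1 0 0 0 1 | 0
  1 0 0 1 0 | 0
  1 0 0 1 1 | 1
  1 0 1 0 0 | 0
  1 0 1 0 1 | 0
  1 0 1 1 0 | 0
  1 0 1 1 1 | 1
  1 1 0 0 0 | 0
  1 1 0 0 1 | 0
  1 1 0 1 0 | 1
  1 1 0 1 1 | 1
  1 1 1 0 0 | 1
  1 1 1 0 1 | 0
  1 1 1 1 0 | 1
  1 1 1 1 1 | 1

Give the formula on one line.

(a & (((d | c) & (b & ~e)) | (e & d)))

  (d | c) = 00111111001111110011111100111111
  ~e = 10101010101010101010101010101010
  (b & ~e) = 00000000101010100000000010101010
  ((d | c) & (b & ~e)) = 00000000001010100000000000101010
  (e & d) = 00010001000100010001000100010001
  (((d | c) & (b & ~e)) | (e & d)) = 00010001001110110001000100111011
  (a & (((d | c) & (b & ~e)) | (e & d))) = 00000000000000000001000100111011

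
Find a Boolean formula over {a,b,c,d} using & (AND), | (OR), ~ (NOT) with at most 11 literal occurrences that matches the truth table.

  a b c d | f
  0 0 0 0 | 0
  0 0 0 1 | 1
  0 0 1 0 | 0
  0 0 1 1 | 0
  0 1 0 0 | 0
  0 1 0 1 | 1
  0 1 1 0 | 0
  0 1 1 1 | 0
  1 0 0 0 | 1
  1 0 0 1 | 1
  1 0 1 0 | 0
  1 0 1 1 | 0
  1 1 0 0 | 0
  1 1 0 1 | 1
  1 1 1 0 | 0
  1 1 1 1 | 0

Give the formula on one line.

  (c | d) = 0111011101110111
  (b | d) = 0101111101011111
  ((c | d) & (b | d)) = 0101011101010111
  (((c | d) & (b | d)) | a) = 0101011111111111
  ~c = 1100110011001100
  ~b = 1111000011110000
  (~b | d) = 1111010111110101
  (~c & (~b | d)) = 1100010011000100
  ((((c | d) & (b | d)) | a) & (~c & (~b | d))) = 0100010011000100

((((c | d) & (b | d)) | a) & (~c & (~b | d)))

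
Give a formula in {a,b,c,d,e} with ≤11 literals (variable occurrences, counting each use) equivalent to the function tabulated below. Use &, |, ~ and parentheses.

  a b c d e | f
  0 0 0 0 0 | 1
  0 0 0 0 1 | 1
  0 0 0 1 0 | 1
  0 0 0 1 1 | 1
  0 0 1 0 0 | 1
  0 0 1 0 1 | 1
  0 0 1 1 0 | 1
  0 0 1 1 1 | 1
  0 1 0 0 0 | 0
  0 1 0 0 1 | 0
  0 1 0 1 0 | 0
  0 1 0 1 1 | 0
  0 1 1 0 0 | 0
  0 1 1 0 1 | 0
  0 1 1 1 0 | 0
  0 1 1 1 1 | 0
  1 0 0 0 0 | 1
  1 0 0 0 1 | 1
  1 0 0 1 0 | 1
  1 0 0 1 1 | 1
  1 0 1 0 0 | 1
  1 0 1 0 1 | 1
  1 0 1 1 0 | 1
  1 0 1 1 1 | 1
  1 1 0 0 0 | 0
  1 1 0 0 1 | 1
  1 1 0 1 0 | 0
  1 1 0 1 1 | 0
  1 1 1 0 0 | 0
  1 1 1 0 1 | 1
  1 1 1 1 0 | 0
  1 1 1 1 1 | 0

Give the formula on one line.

  ~a = 11111111111111110000000000000000
  ~c = 11110000111100001111000011110000
  (~a & ~c) = 11110000111100000000000000000000
  ((~a & ~c) | d) = 11110011111100110011001100110011
  (a | ((~a & ~c) | d)) = 11110011111100111111111111111111
  ~d = 11001100110011001100110011001100
  (~d & e) = 01000100010001000100010001000100
  ((a | ((~a & ~c) | d)) & (~d & e)) = 01000000010000000100010001000100
  (a & ((a | ((~a & ~c) | d)) & (~d & e))) = 00000000000000000100010001000100
  ((a & ((a | ((~a & ~c) | d)) & (~d & e))) & b) = 00000000000000000000000001000100
  ~b = 11111111000000001111111100000000
  (((a & ((a | ((~a & ~c) | d)) & (~d & e))) & b) | ~b) = 11111111000000001111111101000100

(((a & ((a | ((~a & ~c) | d)) & (~d & e))) & b) | ~b)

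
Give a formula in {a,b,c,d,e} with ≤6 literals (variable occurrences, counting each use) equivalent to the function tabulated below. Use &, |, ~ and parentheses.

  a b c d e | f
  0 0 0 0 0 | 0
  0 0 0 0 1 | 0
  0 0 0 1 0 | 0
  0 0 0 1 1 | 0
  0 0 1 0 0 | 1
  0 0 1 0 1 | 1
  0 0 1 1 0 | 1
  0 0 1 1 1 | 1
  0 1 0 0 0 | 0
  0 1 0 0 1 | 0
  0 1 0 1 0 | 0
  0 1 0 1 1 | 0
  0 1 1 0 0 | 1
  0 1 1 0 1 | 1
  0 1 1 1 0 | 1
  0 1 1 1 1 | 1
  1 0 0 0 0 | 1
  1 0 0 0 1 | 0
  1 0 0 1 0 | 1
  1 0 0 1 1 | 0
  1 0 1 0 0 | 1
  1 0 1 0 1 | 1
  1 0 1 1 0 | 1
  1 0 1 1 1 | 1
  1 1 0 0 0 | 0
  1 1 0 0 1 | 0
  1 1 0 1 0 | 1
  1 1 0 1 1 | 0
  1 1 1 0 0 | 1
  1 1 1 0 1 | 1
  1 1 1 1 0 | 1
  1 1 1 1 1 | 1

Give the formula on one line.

((~c & ((~b | d) & (a & ~e))) | c)

  ~c = 11110000111100001111000011110000
  ~b = 11111111000000001111111100000000
  (~b | d) = 11111111001100111111111100110011
  ~e = 10101010101010101010101010101010
  (a & ~e) = 00000000000000001010101010101010
  ((~b | d) & (a & ~e)) = 00000000000000001010101000100010
  (~c & ((~b | d) & (a & ~e))) = 00000000000000001010000000100000
  ((~c & ((~b | d) & (a & ~e))) | c) = 00001111000011111010111100101111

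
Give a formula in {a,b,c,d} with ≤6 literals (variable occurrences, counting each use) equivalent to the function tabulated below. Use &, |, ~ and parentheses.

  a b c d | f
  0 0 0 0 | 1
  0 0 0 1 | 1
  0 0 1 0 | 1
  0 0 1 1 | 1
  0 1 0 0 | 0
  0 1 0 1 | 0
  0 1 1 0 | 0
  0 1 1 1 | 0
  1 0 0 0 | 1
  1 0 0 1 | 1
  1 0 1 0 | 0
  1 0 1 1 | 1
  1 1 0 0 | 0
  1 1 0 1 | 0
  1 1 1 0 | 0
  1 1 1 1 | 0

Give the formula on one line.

((~a | ((a & (~b & ~c)) | d)) & ~b)

  ~a = 1111111100000000
  ~b = 1111000011110000
  ~c = 1100110011001100
  (~b & ~c) = 1100000011000000
  (a & (~b & ~c)) = 0000000011000000
  ((a & (~b & ~c)) | d) = 0101010111010101
  (~a | ((a & (~b & ~c)) | d)) = 1111111111010101
  ((~a | ((a & (~b & ~c)) | d)) & ~b) = 1111000011010000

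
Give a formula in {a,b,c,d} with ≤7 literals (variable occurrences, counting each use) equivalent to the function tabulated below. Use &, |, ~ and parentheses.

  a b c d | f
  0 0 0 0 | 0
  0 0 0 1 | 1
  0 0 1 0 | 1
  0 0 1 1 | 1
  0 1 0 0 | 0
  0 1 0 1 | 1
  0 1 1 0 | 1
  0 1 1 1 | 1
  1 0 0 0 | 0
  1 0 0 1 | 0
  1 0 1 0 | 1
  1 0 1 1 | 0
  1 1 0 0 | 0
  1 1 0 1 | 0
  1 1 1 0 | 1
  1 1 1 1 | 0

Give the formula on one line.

((c & ~d) | (d & ~a))

  ~d = 1010101010101010
  (c & ~d) = 0010001000100010
  ~a = 1111111100000000
  (d & ~a) = 0101010100000000
  ((c & ~d) | (d & ~a)) = 0111011100100010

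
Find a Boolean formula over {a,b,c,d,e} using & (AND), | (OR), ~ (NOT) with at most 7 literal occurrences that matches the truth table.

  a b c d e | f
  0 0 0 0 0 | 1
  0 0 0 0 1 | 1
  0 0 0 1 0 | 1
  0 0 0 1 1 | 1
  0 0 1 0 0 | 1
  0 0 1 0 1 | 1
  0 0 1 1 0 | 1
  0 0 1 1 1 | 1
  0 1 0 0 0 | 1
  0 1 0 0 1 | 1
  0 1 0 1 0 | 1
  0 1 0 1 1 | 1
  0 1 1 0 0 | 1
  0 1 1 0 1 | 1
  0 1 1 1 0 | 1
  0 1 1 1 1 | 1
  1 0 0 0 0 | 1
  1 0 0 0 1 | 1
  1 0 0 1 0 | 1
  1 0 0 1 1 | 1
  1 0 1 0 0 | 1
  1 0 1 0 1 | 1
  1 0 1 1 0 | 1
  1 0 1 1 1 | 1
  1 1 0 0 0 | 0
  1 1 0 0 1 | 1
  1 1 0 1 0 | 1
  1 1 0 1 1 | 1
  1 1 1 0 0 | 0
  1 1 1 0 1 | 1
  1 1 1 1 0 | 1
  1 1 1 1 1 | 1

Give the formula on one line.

(((~b | e) | (b & ~a)) | (~a | d))

  ~b = 11111111000000001111111100000000
  (~b | e) = 11111111010101011111111101010101
  ~a = 11111111111111110000000000000000
  (b & ~a) = 00000000111111110000000000000000
  ((~b | e) | (b & ~a)) = 11111111111111111111111101010101
  (~a | d) = 11111111111111110011001100110011
  (((~b | e) | (b & ~a)) | (~a | d)) = 11111111111111111111111101110111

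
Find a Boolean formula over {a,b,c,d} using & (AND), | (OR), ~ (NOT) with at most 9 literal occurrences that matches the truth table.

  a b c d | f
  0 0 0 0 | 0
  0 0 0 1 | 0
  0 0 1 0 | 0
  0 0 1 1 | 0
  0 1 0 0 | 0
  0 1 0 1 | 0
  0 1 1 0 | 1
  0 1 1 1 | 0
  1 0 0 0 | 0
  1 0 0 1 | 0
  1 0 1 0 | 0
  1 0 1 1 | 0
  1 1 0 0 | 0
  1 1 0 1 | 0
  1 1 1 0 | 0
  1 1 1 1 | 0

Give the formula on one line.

((b & ((~a | (~b | ~c)) & ((c | d) | (d | ~b)))) & ~d)

  ~a = 1111111100000000
  ~b = 1111000011110000
  ~c = 1100110011001100
  (~b | ~c) = 1111110011111100
  (~a | (~b | ~c)) = 1111111111111100
  (c | d) = 0111011101110111
  (d | ~b) = 1111010111110101
  ((c | d) | (d | ~b)) = 1111011111110111
  ((~a | (~b | ~c)) & ((c | d) | (d | ~b))) = 1111011111110100
  (b & ((~a | (~b | ~c)) & ((c | d) | (d | ~b)))) = 0000011100000100
  ~d = 1010101010101010
  ((b & ((~a | (~b | ~c)) & ((c | d) | (d | ~b)))) & ~d) = 0000001000000000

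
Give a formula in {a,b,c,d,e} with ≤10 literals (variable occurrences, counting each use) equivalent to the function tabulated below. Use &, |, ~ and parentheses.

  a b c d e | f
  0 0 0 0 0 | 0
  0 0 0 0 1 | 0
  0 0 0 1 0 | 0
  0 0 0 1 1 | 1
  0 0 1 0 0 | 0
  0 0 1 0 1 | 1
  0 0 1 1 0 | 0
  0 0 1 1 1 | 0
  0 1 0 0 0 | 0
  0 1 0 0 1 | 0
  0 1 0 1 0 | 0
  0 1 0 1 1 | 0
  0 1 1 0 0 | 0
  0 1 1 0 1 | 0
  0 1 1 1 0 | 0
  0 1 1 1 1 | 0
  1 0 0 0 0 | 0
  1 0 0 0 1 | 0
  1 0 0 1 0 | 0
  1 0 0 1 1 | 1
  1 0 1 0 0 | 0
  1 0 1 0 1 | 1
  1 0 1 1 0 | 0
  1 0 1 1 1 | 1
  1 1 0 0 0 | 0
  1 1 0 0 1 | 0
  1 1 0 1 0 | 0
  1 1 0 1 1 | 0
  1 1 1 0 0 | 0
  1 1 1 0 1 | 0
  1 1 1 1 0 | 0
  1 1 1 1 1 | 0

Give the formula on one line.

  (d | c) = 00111111001111110011111100111111
  ~b = 11111111000000001111111100000000
  (e & ~b) = 01010101000000000101010100000000
  ((d | c) & (e & ~b)) = 00010101000000000001010100000000
  ~d = 11001100110011001100110011001100
  (a | ~d) = 11001100110011001111111111111111
  ~c = 11110000111100001111000011110000
  ((a | ~d) | ~c) = 11111100111111001111111111111111
  (((a | ~d) | ~c) & e) = 01010100010101000101010101010101
  (((d | c) & (e & ~b)) & (((a | ~d) | ~c) & e)) = 00010100000000000001010100000000

(((d | c) & (e & ~b)) & (((a | ~d) | ~c) & e))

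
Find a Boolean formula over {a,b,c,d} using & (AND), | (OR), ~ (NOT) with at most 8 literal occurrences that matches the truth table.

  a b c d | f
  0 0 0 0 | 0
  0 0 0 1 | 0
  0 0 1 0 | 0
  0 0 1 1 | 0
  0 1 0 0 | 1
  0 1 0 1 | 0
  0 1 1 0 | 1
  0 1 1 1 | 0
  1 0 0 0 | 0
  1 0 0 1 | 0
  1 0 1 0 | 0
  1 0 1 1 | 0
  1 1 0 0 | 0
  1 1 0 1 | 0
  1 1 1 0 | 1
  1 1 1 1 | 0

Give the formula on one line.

(b & (~d & (((~b & a) | (c & a)) | (~a & b))))

  ~d = 1010101010101010
  ~b = 1111000011110000
  (~b & a) = 0000000011110000
  (c & a) = 0000000000110011
  ((~b & a) | (c & a)) = 0000000011110011
  ~a = 1111111100000000
  (~a & b) = 0000111100000000
  (((~b & a) | (c & a)) | (~a & b)) = 0000111111110011
  (~d & (((~b & a) | (c & a)) | (~a & b))) = 0000101010100010
  (b & (~d & (((~b & a) | (c & a)) | (~a & b)))) = 0000101000000010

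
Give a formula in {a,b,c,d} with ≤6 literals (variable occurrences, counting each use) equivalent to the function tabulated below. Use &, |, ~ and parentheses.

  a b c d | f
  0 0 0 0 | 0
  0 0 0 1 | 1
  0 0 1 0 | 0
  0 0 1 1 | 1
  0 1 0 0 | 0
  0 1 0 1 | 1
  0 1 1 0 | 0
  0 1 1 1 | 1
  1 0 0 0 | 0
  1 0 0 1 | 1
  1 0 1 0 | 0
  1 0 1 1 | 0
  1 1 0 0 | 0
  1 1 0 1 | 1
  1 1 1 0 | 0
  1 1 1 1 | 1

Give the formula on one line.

((~a | (~d | (~c | b))) & d)

  ~a = 1111111100000000
  ~d = 1010101010101010
  ~c = 1100110011001100
  (~c | b) = 1100111111001111
  (~d | (~c | b)) = 1110111111101111
  (~a | (~d | (~c | b))) = 1111111111101111
  ((~a | (~d | (~c | b))) & d) = 0101010101000101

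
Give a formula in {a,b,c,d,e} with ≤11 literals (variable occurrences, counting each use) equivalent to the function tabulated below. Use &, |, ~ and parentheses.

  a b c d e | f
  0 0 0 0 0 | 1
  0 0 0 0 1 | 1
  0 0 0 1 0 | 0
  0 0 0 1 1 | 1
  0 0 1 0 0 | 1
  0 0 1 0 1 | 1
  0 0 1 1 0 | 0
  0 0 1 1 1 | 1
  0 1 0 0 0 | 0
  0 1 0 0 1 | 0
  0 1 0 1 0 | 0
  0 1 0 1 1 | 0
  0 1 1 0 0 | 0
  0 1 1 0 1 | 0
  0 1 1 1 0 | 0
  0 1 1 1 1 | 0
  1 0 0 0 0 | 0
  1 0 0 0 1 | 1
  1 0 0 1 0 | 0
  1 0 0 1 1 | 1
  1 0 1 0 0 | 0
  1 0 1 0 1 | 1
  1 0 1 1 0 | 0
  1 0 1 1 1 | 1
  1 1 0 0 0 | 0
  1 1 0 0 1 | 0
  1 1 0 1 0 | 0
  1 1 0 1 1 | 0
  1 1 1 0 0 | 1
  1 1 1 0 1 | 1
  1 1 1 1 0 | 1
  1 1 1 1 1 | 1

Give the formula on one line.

  (a & b) = 00000000000000000000000011111111
  (c & (a & b)) = 00000000000000000000000000001111
  ~b = 11111111000000001111111100000000
  (e & ~b) = 01010101000000000101010100000000
  ~e = 10101010101010101010101010101010
  ~d = 11001100110011001100110011001100
  (~d & ~b) = 11001100000000001100110000000000
  (~e & (~d & ~b)) = 10001000000000001000100000000000
  ~a = 11111111111111110000000000000000
  ((~e & (~d & ~b)) & ~a) = 10001000000000000000000000000000
  ((e & ~b) | ((~e & (~d & ~b)) & ~a)) = 11011101000000000101010100000000
  ((c & (a & b)) | ((e & ~b) | ((~e & (~d & ~b)) & ~a))) = 11011101000000000101010100001111

((c & (a & b)) | ((e & ~b) | ((~e & (~d & ~b)) & ~a)))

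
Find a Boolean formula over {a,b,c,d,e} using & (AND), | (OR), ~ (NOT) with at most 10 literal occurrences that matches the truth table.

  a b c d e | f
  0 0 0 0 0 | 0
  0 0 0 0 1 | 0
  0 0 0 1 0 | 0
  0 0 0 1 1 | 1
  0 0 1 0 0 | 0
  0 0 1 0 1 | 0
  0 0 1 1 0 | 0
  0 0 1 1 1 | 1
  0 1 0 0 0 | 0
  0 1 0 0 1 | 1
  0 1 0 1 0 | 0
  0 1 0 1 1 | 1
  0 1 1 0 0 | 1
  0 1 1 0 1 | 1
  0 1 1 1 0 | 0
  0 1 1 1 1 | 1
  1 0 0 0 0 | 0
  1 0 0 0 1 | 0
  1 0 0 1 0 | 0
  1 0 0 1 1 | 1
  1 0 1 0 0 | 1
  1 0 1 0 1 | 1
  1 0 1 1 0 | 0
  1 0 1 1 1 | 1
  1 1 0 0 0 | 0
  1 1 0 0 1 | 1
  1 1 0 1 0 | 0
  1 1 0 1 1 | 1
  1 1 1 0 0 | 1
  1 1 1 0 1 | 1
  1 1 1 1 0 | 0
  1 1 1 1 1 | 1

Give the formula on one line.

  (d | b) = 00110011111111110011001111111111
  (c & a) = 00000000000000000000111100001111
  ((d | b) | (c & a)) = 00110011111111110011111111111111
  ~d = 11001100110011001100110011001100
  (c & ~d) = 00001100000011000000110000001100
  ((c & ~d) | e) = 01011101010111010101110101011101
  (((d | b) | (c & a)) & ((c & ~d) | e)) = 00010001010111010001110101011101

(((d | b) | (c & a)) & ((c & ~d) | e))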